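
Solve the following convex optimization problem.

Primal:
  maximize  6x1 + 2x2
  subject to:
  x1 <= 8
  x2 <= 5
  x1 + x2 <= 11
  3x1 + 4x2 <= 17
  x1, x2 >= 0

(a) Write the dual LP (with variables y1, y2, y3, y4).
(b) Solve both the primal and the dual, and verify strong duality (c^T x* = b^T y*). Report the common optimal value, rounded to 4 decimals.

The standard primal-dual pair for 'max c^T x s.t. A x <= b, x >= 0' is:
  Dual:  min b^T y  s.t.  A^T y >= c,  y >= 0.

So the dual LP is:
  minimize  8y1 + 5y2 + 11y3 + 17y4
  subject to:
    y1 + y3 + 3y4 >= 6
    y2 + y3 + 4y4 >= 2
    y1, y2, y3, y4 >= 0

Solving the primal: x* = (5.6667, 0).
  primal value c^T x* = 34.
Solving the dual: y* = (0, 0, 0, 2).
  dual value b^T y* = 34.
Strong duality: c^T x* = b^T y*. Confirmed.

34


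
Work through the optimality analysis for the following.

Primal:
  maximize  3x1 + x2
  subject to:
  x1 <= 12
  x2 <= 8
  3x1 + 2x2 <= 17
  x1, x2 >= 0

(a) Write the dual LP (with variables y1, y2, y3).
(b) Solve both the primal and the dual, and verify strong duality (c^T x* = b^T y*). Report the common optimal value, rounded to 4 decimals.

The standard primal-dual pair for 'max c^T x s.t. A x <= b, x >= 0' is:
  Dual:  min b^T y  s.t.  A^T y >= c,  y >= 0.

So the dual LP is:
  minimize  12y1 + 8y2 + 17y3
  subject to:
    y1 + 3y3 >= 3
    y2 + 2y3 >= 1
    y1, y2, y3 >= 0

Solving the primal: x* = (5.6667, 0).
  primal value c^T x* = 17.
Solving the dual: y* = (0, 0, 1).
  dual value b^T y* = 17.
Strong duality: c^T x* = b^T y*. Confirmed.

17


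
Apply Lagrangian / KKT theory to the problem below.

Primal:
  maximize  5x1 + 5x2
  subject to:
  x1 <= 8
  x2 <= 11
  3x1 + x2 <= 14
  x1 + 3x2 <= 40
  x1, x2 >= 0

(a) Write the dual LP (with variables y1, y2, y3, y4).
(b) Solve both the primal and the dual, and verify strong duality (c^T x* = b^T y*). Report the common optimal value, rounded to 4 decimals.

The standard primal-dual pair for 'max c^T x s.t. A x <= b, x >= 0' is:
  Dual:  min b^T y  s.t.  A^T y >= c,  y >= 0.

So the dual LP is:
  minimize  8y1 + 11y2 + 14y3 + 40y4
  subject to:
    y1 + 3y3 + y4 >= 5
    y2 + y3 + 3y4 >= 5
    y1, y2, y3, y4 >= 0

Solving the primal: x* = (1, 11).
  primal value c^T x* = 60.
Solving the dual: y* = (0, 3.3333, 1.6667, 0).
  dual value b^T y* = 60.
Strong duality: c^T x* = b^T y*. Confirmed.

60


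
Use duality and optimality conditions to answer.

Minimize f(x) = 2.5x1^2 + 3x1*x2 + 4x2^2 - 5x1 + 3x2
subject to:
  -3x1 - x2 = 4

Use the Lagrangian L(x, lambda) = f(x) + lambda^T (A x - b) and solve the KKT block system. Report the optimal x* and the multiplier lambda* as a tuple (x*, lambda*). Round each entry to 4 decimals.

Form the Lagrangian:
  L(x, lambda) = (1/2) x^T Q x + c^T x + lambda^T (A x - b)
Stationarity (grad_x L = 0): Q x + c + A^T lambda = 0.
Primal feasibility: A x = b.

This gives the KKT block system:
  [ Q   A^T ] [ x     ]   [-c ]
  [ A    0  ] [ lambda ] = [ b ]

Solving the linear system:
  x*      = (-1.1864, -0.4407)
  lambda* = (-4.0847)
  f(x*)   = 10.4746

x* = (-1.1864, -0.4407), lambda* = (-4.0847)


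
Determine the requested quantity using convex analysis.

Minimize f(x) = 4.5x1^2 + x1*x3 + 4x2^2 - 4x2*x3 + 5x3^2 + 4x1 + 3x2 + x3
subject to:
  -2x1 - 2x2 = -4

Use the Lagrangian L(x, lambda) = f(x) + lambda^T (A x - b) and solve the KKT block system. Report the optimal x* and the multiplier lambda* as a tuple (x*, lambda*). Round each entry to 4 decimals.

Form the Lagrangian:
  L(x, lambda) = (1/2) x^T Q x + c^T x + lambda^T (A x - b)
Stationarity (grad_x L = 0): Q x + c + A^T lambda = 0.
Primal feasibility: A x = b.

This gives the KKT block system:
  [ Q   A^T ] [ x     ]   [-c ]
  [ A    0  ] [ lambda ] = [ b ]

Solving the linear system:
  x*      = (0.7931, 1.2069, 0.3034)
  lambda* = (5.7207)
  f(x*)   = 14.9897

x* = (0.7931, 1.2069, 0.3034), lambda* = (5.7207)


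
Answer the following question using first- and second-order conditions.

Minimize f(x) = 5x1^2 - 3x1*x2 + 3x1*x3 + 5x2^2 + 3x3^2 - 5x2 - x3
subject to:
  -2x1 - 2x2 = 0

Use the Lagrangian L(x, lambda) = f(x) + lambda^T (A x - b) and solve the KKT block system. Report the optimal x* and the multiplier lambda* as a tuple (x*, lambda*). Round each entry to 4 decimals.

Form the Lagrangian:
  L(x, lambda) = (1/2) x^T Q x + c^T x + lambda^T (A x - b)
Stationarity (grad_x L = 0): Q x + c + A^T lambda = 0.
Primal feasibility: A x = b.

This gives the KKT block system:
  [ Q   A^T ] [ x     ]   [-c ]
  [ A    0  ] [ lambda ] = [ b ]

Solving the linear system:
  x*      = (-0.2245, 0.2245, 0.2789)
  lambda* = (-1.0408)
  f(x*)   = -0.7007

x* = (-0.2245, 0.2245, 0.2789), lambda* = (-1.0408)


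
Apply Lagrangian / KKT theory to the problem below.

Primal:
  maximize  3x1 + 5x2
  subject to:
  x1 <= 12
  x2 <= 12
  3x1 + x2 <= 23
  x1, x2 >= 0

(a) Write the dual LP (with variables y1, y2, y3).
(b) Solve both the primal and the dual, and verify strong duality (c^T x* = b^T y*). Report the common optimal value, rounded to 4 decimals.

The standard primal-dual pair for 'max c^T x s.t. A x <= b, x >= 0' is:
  Dual:  min b^T y  s.t.  A^T y >= c,  y >= 0.

So the dual LP is:
  minimize  12y1 + 12y2 + 23y3
  subject to:
    y1 + 3y3 >= 3
    y2 + y3 >= 5
    y1, y2, y3 >= 0

Solving the primal: x* = (3.6667, 12).
  primal value c^T x* = 71.
Solving the dual: y* = (0, 4, 1).
  dual value b^T y* = 71.
Strong duality: c^T x* = b^T y*. Confirmed.

71


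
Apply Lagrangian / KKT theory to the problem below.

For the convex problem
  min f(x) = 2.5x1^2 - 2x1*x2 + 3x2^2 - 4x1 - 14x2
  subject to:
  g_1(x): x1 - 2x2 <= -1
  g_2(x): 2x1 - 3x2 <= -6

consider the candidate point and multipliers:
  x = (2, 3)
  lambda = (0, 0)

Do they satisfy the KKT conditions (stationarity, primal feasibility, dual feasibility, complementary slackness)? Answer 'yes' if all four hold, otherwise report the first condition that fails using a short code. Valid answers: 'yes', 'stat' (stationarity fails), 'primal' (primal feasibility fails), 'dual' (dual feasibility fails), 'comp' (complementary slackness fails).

Gradient of f: grad f(x) = Q x + c = (0, 0)
Constraint values g_i(x) = a_i^T x - b_i:
  g_1((2, 3)) = -3
  g_2((2, 3)) = 1
Stationarity residual: grad f(x) + sum_i lambda_i a_i = (0, 0)
  -> stationarity OK
Primal feasibility (all g_i <= 0): FAILS
Dual feasibility (all lambda_i >= 0): OK
Complementary slackness (lambda_i * g_i(x) = 0 for all i): OK

Verdict: the first failing condition is primal_feasibility -> primal.

primal


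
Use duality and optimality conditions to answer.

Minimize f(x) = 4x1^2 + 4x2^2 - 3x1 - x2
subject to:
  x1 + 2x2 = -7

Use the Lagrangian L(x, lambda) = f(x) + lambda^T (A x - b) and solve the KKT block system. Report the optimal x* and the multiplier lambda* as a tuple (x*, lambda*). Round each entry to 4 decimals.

Form the Lagrangian:
  L(x, lambda) = (1/2) x^T Q x + c^T x + lambda^T (A x - b)
Stationarity (grad_x L = 0): Q x + c + A^T lambda = 0.
Primal feasibility: A x = b.

This gives the KKT block system:
  [ Q   A^T ] [ x     ]   [-c ]
  [ A    0  ] [ lambda ] = [ b ]

Solving the linear system:
  x*      = (-1.15, -2.925)
  lambda* = (12.2)
  f(x*)   = 45.8875

x* = (-1.15, -2.925), lambda* = (12.2)


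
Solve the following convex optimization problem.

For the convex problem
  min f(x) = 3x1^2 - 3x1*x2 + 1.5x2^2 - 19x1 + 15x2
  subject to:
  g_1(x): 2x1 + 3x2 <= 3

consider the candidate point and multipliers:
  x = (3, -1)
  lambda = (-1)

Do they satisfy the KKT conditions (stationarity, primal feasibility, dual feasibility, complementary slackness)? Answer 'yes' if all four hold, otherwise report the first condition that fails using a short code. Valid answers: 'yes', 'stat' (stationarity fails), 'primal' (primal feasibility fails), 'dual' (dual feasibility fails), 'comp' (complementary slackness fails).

Gradient of f: grad f(x) = Q x + c = (2, 3)
Constraint values g_i(x) = a_i^T x - b_i:
  g_1((3, -1)) = 0
Stationarity residual: grad f(x) + sum_i lambda_i a_i = (0, 0)
  -> stationarity OK
Primal feasibility (all g_i <= 0): OK
Dual feasibility (all lambda_i >= 0): FAILS
Complementary slackness (lambda_i * g_i(x) = 0 for all i): OK

Verdict: the first failing condition is dual_feasibility -> dual.

dual


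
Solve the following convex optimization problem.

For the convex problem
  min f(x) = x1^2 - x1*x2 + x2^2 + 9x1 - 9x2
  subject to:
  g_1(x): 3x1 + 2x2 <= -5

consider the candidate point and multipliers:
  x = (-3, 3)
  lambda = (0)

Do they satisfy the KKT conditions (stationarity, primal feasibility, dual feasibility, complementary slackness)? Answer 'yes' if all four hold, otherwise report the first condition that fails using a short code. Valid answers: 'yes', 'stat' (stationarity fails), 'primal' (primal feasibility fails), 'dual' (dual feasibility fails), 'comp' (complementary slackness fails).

Gradient of f: grad f(x) = Q x + c = (0, 0)
Constraint values g_i(x) = a_i^T x - b_i:
  g_1((-3, 3)) = 2
Stationarity residual: grad f(x) + sum_i lambda_i a_i = (0, 0)
  -> stationarity OK
Primal feasibility (all g_i <= 0): FAILS
Dual feasibility (all lambda_i >= 0): OK
Complementary slackness (lambda_i * g_i(x) = 0 for all i): OK

Verdict: the first failing condition is primal_feasibility -> primal.

primal


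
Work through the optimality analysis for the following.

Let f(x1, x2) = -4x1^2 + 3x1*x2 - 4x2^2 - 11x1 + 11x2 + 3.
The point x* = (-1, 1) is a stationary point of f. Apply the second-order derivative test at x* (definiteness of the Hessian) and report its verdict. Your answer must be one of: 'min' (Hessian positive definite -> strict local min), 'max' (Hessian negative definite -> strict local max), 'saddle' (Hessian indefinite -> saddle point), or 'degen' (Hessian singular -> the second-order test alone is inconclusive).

Compute the Hessian H = grad^2 f:
  H = [[-8, 3], [3, -8]]
Verify stationarity: grad f(x*) = H x* + g = (0, 0).
Eigenvalues of H: -11, -5.
Both eigenvalues < 0, so H is negative definite -> x* is a strict local max.

max


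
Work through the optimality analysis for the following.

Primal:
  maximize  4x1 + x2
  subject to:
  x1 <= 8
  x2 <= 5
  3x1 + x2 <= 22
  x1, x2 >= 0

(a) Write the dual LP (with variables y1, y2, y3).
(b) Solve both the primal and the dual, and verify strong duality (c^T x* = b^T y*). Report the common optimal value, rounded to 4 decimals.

The standard primal-dual pair for 'max c^T x s.t. A x <= b, x >= 0' is:
  Dual:  min b^T y  s.t.  A^T y >= c,  y >= 0.

So the dual LP is:
  minimize  8y1 + 5y2 + 22y3
  subject to:
    y1 + 3y3 >= 4
    y2 + y3 >= 1
    y1, y2, y3 >= 0

Solving the primal: x* = (7.3333, 0).
  primal value c^T x* = 29.3333.
Solving the dual: y* = (0, 0, 1.3333).
  dual value b^T y* = 29.3333.
Strong duality: c^T x* = b^T y*. Confirmed.

29.3333


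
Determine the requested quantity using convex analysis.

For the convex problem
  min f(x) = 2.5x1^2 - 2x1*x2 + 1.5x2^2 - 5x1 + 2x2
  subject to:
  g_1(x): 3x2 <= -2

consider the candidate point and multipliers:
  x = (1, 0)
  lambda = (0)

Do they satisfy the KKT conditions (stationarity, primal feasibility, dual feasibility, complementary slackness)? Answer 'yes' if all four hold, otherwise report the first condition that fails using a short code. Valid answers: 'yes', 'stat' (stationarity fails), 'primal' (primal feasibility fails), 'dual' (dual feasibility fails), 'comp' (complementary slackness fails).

Gradient of f: grad f(x) = Q x + c = (0, 0)
Constraint values g_i(x) = a_i^T x - b_i:
  g_1((1, 0)) = 2
Stationarity residual: grad f(x) + sum_i lambda_i a_i = (0, 0)
  -> stationarity OK
Primal feasibility (all g_i <= 0): FAILS
Dual feasibility (all lambda_i >= 0): OK
Complementary slackness (lambda_i * g_i(x) = 0 for all i): OK

Verdict: the first failing condition is primal_feasibility -> primal.

primal


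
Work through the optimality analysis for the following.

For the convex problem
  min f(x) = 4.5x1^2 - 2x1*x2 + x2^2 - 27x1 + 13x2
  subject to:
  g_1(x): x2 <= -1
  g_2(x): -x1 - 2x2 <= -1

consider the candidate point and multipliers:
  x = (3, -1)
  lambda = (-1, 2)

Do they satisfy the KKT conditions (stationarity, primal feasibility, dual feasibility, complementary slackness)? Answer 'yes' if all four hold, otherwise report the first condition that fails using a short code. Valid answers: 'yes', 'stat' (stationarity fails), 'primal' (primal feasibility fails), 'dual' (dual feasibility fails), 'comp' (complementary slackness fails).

Gradient of f: grad f(x) = Q x + c = (2, 5)
Constraint values g_i(x) = a_i^T x - b_i:
  g_1((3, -1)) = 0
  g_2((3, -1)) = 0
Stationarity residual: grad f(x) + sum_i lambda_i a_i = (0, 0)
  -> stationarity OK
Primal feasibility (all g_i <= 0): OK
Dual feasibility (all lambda_i >= 0): FAILS
Complementary slackness (lambda_i * g_i(x) = 0 for all i): OK

Verdict: the first failing condition is dual_feasibility -> dual.

dual


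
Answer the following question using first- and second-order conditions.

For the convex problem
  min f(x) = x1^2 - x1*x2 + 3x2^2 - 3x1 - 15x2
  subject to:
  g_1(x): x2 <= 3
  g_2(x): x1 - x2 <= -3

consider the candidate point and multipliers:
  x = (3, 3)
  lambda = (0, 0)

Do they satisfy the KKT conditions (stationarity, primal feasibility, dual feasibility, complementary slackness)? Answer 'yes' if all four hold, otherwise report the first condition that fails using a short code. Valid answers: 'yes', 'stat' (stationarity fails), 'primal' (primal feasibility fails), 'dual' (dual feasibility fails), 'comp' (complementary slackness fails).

Gradient of f: grad f(x) = Q x + c = (0, 0)
Constraint values g_i(x) = a_i^T x - b_i:
  g_1((3, 3)) = 0
  g_2((3, 3)) = 3
Stationarity residual: grad f(x) + sum_i lambda_i a_i = (0, 0)
  -> stationarity OK
Primal feasibility (all g_i <= 0): FAILS
Dual feasibility (all lambda_i >= 0): OK
Complementary slackness (lambda_i * g_i(x) = 0 for all i): OK

Verdict: the first failing condition is primal_feasibility -> primal.

primal


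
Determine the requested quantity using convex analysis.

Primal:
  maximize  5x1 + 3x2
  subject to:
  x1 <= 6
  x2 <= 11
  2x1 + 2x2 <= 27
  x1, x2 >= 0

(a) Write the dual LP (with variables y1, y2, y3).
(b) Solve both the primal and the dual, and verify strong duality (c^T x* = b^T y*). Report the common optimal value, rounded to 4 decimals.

The standard primal-dual pair for 'max c^T x s.t. A x <= b, x >= 0' is:
  Dual:  min b^T y  s.t.  A^T y >= c,  y >= 0.

So the dual LP is:
  minimize  6y1 + 11y2 + 27y3
  subject to:
    y1 + 2y3 >= 5
    y2 + 2y3 >= 3
    y1, y2, y3 >= 0

Solving the primal: x* = (6, 7.5).
  primal value c^T x* = 52.5.
Solving the dual: y* = (2, 0, 1.5).
  dual value b^T y* = 52.5.
Strong duality: c^T x* = b^T y*. Confirmed.

52.5


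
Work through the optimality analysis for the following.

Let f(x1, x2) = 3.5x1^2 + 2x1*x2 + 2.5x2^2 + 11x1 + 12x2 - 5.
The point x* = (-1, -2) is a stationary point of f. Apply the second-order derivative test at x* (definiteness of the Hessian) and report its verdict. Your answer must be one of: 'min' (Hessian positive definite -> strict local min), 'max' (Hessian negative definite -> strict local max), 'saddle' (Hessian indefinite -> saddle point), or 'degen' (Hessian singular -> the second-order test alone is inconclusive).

Compute the Hessian H = grad^2 f:
  H = [[7, 2], [2, 5]]
Verify stationarity: grad f(x*) = H x* + g = (0, 0).
Eigenvalues of H: 3.7639, 8.2361.
Both eigenvalues > 0, so H is positive definite -> x* is a strict local min.

min


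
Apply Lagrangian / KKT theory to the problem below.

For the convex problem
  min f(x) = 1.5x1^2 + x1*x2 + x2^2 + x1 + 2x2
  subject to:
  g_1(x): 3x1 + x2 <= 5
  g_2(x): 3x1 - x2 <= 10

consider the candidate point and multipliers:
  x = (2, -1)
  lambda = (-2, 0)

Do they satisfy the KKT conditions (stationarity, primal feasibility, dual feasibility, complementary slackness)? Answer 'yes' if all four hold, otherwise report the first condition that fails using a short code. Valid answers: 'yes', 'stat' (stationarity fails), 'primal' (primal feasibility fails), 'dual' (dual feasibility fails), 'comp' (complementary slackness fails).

Gradient of f: grad f(x) = Q x + c = (6, 2)
Constraint values g_i(x) = a_i^T x - b_i:
  g_1((2, -1)) = 0
  g_2((2, -1)) = -3
Stationarity residual: grad f(x) + sum_i lambda_i a_i = (0, 0)
  -> stationarity OK
Primal feasibility (all g_i <= 0): OK
Dual feasibility (all lambda_i >= 0): FAILS
Complementary slackness (lambda_i * g_i(x) = 0 for all i): OK

Verdict: the first failing condition is dual_feasibility -> dual.

dual


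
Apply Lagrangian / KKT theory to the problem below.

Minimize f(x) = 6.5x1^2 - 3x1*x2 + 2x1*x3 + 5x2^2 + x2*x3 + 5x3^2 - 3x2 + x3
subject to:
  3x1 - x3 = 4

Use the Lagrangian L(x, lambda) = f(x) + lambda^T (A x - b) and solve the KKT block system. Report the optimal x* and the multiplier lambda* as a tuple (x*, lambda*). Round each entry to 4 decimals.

Form the Lagrangian:
  L(x, lambda) = (1/2) x^T Q x + c^T x + lambda^T (A x - b)
Stationarity (grad_x L = 0): Q x + c + A^T lambda = 0.
Primal feasibility: A x = b.

This gives the KKT block system:
  [ Q   A^T ] [ x     ]   [-c ]
  [ A    0  ] [ lambda ] = [ b ]

Solving the linear system:
  x*      = (1.087, 0.7, -0.7391)
  lambda* = (-3.5174)
  f(x*)   = 5.6152

x* = (1.087, 0.7, -0.7391), lambda* = (-3.5174)


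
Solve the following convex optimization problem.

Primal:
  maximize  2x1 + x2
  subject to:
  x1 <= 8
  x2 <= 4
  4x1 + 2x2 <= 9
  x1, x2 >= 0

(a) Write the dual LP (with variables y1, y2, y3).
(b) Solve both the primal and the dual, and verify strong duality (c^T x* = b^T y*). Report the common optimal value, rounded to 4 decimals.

The standard primal-dual pair for 'max c^T x s.t. A x <= b, x >= 0' is:
  Dual:  min b^T y  s.t.  A^T y >= c,  y >= 0.

So the dual LP is:
  minimize  8y1 + 4y2 + 9y3
  subject to:
    y1 + 4y3 >= 2
    y2 + 2y3 >= 1
    y1, y2, y3 >= 0

Solving the primal: x* = (2.25, 0).
  primal value c^T x* = 4.5.
Solving the dual: y* = (0, 0, 0.5).
  dual value b^T y* = 4.5.
Strong duality: c^T x* = b^T y*. Confirmed.

4.5


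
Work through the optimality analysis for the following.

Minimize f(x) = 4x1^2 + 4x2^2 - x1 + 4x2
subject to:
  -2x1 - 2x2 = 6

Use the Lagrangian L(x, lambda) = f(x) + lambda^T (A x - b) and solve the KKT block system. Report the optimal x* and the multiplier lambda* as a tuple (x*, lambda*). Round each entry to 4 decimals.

Form the Lagrangian:
  L(x, lambda) = (1/2) x^T Q x + c^T x + lambda^T (A x - b)
Stationarity (grad_x L = 0): Q x + c + A^T lambda = 0.
Primal feasibility: A x = b.

This gives the KKT block system:
  [ Q   A^T ] [ x     ]   [-c ]
  [ A    0  ] [ lambda ] = [ b ]

Solving the linear system:
  x*      = (-1.1875, -1.8125)
  lambda* = (-5.25)
  f(x*)   = 12.7188

x* = (-1.1875, -1.8125), lambda* = (-5.25)


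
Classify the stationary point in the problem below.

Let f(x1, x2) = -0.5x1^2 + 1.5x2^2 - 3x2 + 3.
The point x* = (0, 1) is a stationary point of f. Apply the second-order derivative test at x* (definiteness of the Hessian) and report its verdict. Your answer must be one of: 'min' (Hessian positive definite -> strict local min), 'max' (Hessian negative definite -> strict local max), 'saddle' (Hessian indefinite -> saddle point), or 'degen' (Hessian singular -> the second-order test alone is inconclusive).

Compute the Hessian H = grad^2 f:
  H = [[-1, 0], [0, 3]]
Verify stationarity: grad f(x*) = H x* + g = (0, 0).
Eigenvalues of H: -1, 3.
Eigenvalues have mixed signs, so H is indefinite -> x* is a saddle point.

saddle


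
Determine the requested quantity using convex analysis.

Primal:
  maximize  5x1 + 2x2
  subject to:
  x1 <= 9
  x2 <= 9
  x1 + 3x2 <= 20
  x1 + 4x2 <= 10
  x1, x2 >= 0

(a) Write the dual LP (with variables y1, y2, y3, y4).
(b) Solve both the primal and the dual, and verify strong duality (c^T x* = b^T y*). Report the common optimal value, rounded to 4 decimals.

The standard primal-dual pair for 'max c^T x s.t. A x <= b, x >= 0' is:
  Dual:  min b^T y  s.t.  A^T y >= c,  y >= 0.

So the dual LP is:
  minimize  9y1 + 9y2 + 20y3 + 10y4
  subject to:
    y1 + y3 + y4 >= 5
    y2 + 3y3 + 4y4 >= 2
    y1, y2, y3, y4 >= 0

Solving the primal: x* = (9, 0.25).
  primal value c^T x* = 45.5.
Solving the dual: y* = (4.5, 0, 0, 0.5).
  dual value b^T y* = 45.5.
Strong duality: c^T x* = b^T y*. Confirmed.

45.5


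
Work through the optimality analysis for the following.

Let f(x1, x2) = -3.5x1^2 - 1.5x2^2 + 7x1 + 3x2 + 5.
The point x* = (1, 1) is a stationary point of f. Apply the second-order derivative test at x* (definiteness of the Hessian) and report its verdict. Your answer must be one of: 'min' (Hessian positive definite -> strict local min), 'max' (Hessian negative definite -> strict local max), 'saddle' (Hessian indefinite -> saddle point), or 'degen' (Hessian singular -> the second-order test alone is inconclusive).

Compute the Hessian H = grad^2 f:
  H = [[-7, 0], [0, -3]]
Verify stationarity: grad f(x*) = H x* + g = (0, 0).
Eigenvalues of H: -7, -3.
Both eigenvalues < 0, so H is negative definite -> x* is a strict local max.

max


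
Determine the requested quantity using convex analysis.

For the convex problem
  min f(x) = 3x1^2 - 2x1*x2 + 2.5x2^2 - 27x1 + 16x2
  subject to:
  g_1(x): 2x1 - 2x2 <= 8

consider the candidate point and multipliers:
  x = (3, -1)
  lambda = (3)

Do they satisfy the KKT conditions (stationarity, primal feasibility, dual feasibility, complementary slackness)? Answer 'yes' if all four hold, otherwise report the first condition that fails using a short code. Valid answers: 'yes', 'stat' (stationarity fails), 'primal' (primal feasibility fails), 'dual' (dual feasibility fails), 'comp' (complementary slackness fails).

Gradient of f: grad f(x) = Q x + c = (-7, 5)
Constraint values g_i(x) = a_i^T x - b_i:
  g_1((3, -1)) = 0
Stationarity residual: grad f(x) + sum_i lambda_i a_i = (-1, -1)
  -> stationarity FAILS
Primal feasibility (all g_i <= 0): OK
Dual feasibility (all lambda_i >= 0): OK
Complementary slackness (lambda_i * g_i(x) = 0 for all i): OK

Verdict: the first failing condition is stationarity -> stat.

stat


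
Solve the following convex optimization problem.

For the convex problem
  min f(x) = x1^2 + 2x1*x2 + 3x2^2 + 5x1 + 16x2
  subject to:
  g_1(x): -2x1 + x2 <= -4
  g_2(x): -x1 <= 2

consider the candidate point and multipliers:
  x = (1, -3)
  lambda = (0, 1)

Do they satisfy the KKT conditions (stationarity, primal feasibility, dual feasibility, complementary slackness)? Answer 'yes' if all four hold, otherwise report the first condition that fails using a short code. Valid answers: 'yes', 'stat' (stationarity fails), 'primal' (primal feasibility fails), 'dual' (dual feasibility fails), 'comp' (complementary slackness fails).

Gradient of f: grad f(x) = Q x + c = (1, 0)
Constraint values g_i(x) = a_i^T x - b_i:
  g_1((1, -3)) = -1
  g_2((1, -3)) = -3
Stationarity residual: grad f(x) + sum_i lambda_i a_i = (0, 0)
  -> stationarity OK
Primal feasibility (all g_i <= 0): OK
Dual feasibility (all lambda_i >= 0): OK
Complementary slackness (lambda_i * g_i(x) = 0 for all i): FAILS

Verdict: the first failing condition is complementary_slackness -> comp.

comp


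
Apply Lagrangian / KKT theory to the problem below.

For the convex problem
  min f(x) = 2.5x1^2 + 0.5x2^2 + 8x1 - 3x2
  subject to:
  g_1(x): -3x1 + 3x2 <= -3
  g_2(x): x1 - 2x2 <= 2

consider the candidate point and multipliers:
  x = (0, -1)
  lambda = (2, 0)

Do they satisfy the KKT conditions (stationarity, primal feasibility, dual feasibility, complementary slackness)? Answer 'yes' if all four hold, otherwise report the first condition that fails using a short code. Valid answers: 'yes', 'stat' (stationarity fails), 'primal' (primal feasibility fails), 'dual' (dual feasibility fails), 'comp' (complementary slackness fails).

Gradient of f: grad f(x) = Q x + c = (8, -4)
Constraint values g_i(x) = a_i^T x - b_i:
  g_1((0, -1)) = 0
  g_2((0, -1)) = 0
Stationarity residual: grad f(x) + sum_i lambda_i a_i = (2, 2)
  -> stationarity FAILS
Primal feasibility (all g_i <= 0): OK
Dual feasibility (all lambda_i >= 0): OK
Complementary slackness (lambda_i * g_i(x) = 0 for all i): OK

Verdict: the first failing condition is stationarity -> stat.

stat


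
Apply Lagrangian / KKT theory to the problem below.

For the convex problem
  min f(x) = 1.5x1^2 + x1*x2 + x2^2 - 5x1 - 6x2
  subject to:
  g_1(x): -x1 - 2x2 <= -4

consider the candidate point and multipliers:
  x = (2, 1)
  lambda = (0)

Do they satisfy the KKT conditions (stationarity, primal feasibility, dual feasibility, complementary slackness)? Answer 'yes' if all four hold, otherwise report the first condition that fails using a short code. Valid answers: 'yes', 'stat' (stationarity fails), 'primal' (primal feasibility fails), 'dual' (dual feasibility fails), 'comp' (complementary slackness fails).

Gradient of f: grad f(x) = Q x + c = (2, -2)
Constraint values g_i(x) = a_i^T x - b_i:
  g_1((2, 1)) = 0
Stationarity residual: grad f(x) + sum_i lambda_i a_i = (2, -2)
  -> stationarity FAILS
Primal feasibility (all g_i <= 0): OK
Dual feasibility (all lambda_i >= 0): OK
Complementary slackness (lambda_i * g_i(x) = 0 for all i): OK

Verdict: the first failing condition is stationarity -> stat.

stat


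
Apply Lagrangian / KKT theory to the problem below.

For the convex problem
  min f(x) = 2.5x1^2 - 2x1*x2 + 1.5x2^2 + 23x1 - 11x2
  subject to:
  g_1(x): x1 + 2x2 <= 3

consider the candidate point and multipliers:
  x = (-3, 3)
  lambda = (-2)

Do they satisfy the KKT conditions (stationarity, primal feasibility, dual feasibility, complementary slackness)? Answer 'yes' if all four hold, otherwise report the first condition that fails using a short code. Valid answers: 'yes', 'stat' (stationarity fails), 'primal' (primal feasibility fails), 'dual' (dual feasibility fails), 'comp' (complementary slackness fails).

Gradient of f: grad f(x) = Q x + c = (2, 4)
Constraint values g_i(x) = a_i^T x - b_i:
  g_1((-3, 3)) = 0
Stationarity residual: grad f(x) + sum_i lambda_i a_i = (0, 0)
  -> stationarity OK
Primal feasibility (all g_i <= 0): OK
Dual feasibility (all lambda_i >= 0): FAILS
Complementary slackness (lambda_i * g_i(x) = 0 for all i): OK

Verdict: the first failing condition is dual_feasibility -> dual.

dual


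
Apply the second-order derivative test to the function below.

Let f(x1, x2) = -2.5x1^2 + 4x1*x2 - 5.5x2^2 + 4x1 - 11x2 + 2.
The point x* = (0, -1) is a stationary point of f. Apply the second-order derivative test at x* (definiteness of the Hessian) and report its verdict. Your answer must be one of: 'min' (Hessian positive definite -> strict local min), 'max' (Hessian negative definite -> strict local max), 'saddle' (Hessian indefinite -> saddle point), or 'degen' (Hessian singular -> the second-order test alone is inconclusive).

Compute the Hessian H = grad^2 f:
  H = [[-5, 4], [4, -11]]
Verify stationarity: grad f(x*) = H x* + g = (0, 0).
Eigenvalues of H: -13, -3.
Both eigenvalues < 0, so H is negative definite -> x* is a strict local max.

max


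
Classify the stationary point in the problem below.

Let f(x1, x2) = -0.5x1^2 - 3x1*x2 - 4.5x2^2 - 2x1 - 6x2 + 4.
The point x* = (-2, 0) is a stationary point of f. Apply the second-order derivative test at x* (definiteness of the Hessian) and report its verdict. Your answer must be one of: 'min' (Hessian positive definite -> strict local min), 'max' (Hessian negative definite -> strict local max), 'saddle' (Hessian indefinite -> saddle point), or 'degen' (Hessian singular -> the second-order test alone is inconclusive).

Compute the Hessian H = grad^2 f:
  H = [[-1, -3], [-3, -9]]
Verify stationarity: grad f(x*) = H x* + g = (0, 0).
Eigenvalues of H: -10, 0.
H has a zero eigenvalue (singular; negative semidefinite but not definite), so H is neither positive definite, negative definite, nor indefinite. The second-order test alone is inconclusive -> degen.
(Indeed, f is constant along the null direction of H through x*, so x* is not a strict local extremum.)

degen


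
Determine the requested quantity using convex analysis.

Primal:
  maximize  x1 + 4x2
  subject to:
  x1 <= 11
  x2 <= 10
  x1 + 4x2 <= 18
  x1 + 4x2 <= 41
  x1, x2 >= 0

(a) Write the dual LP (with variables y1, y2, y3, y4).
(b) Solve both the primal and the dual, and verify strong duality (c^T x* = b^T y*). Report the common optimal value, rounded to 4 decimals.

The standard primal-dual pair for 'max c^T x s.t. A x <= b, x >= 0' is:
  Dual:  min b^T y  s.t.  A^T y >= c,  y >= 0.

So the dual LP is:
  minimize  11y1 + 10y2 + 18y3 + 41y4
  subject to:
    y1 + y3 + y4 >= 1
    y2 + 4y3 + 4y4 >= 4
    y1, y2, y3, y4 >= 0

Solving the primal: x* = (0, 4.5).
  primal value c^T x* = 18.
Solving the dual: y* = (0, 0, 1, 0).
  dual value b^T y* = 18.
Strong duality: c^T x* = b^T y*. Confirmed.

18


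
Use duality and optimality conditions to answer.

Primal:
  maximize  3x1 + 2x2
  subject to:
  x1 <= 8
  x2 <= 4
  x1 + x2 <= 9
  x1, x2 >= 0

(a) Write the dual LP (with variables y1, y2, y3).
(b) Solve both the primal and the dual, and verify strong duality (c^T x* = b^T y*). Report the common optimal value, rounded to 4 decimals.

The standard primal-dual pair for 'max c^T x s.t. A x <= b, x >= 0' is:
  Dual:  min b^T y  s.t.  A^T y >= c,  y >= 0.

So the dual LP is:
  minimize  8y1 + 4y2 + 9y3
  subject to:
    y1 + y3 >= 3
    y2 + y3 >= 2
    y1, y2, y3 >= 0

Solving the primal: x* = (8, 1).
  primal value c^T x* = 26.
Solving the dual: y* = (1, 0, 2).
  dual value b^T y* = 26.
Strong duality: c^T x* = b^T y*. Confirmed.

26


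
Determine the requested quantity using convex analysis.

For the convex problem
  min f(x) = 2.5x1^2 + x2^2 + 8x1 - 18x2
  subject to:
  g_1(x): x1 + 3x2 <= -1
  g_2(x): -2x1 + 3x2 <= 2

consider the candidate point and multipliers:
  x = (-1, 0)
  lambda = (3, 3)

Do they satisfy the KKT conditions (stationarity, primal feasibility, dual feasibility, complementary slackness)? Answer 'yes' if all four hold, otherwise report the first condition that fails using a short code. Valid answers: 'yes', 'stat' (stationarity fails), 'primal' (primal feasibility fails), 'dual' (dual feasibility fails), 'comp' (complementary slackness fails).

Gradient of f: grad f(x) = Q x + c = (3, -18)
Constraint values g_i(x) = a_i^T x - b_i:
  g_1((-1, 0)) = 0
  g_2((-1, 0)) = 0
Stationarity residual: grad f(x) + sum_i lambda_i a_i = (0, 0)
  -> stationarity OK
Primal feasibility (all g_i <= 0): OK
Dual feasibility (all lambda_i >= 0): OK
Complementary slackness (lambda_i * g_i(x) = 0 for all i): OK

Verdict: yes, KKT holds.

yes


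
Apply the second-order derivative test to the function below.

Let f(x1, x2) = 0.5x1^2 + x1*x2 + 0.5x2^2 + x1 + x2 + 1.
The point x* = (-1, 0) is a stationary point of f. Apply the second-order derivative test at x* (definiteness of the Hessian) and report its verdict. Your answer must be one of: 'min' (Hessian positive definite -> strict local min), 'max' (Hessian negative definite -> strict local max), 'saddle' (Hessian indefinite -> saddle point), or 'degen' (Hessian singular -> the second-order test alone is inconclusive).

Compute the Hessian H = grad^2 f:
  H = [[1, 1], [1, 1]]
Verify stationarity: grad f(x*) = H x* + g = (0, 0).
Eigenvalues of H: 0, 2.
H has a zero eigenvalue (singular; positive semidefinite but not definite), so H is neither positive definite, negative definite, nor indefinite. The second-order test alone is inconclusive -> degen.
(Indeed, f is constant along the null direction of H through x*, so x* is not a strict local extremum.)

degen


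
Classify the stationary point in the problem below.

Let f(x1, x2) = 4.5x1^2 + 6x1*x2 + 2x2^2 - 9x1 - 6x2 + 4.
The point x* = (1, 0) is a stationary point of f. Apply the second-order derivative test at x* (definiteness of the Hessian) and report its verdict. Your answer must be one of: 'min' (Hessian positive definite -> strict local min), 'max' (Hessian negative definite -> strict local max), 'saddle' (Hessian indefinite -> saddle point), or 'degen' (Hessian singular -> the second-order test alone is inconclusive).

Compute the Hessian H = grad^2 f:
  H = [[9, 6], [6, 4]]
Verify stationarity: grad f(x*) = H x* + g = (0, 0).
Eigenvalues of H: 0, 13.
H has a zero eigenvalue (singular; positive semidefinite but not definite), so H is neither positive definite, negative definite, nor indefinite. The second-order test alone is inconclusive -> degen.
(Indeed, f is constant along the null direction of H through x*, so x* is not a strict local extremum.)

degen


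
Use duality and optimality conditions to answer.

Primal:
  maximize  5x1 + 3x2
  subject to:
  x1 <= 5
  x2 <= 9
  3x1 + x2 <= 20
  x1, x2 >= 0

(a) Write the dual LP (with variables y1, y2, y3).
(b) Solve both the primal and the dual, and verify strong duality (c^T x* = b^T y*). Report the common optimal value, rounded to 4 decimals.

The standard primal-dual pair for 'max c^T x s.t. A x <= b, x >= 0' is:
  Dual:  min b^T y  s.t.  A^T y >= c,  y >= 0.

So the dual LP is:
  minimize  5y1 + 9y2 + 20y3
  subject to:
    y1 + 3y3 >= 5
    y2 + y3 >= 3
    y1, y2, y3 >= 0

Solving the primal: x* = (3.6667, 9).
  primal value c^T x* = 45.3333.
Solving the dual: y* = (0, 1.3333, 1.6667).
  dual value b^T y* = 45.3333.
Strong duality: c^T x* = b^T y*. Confirmed.

45.3333


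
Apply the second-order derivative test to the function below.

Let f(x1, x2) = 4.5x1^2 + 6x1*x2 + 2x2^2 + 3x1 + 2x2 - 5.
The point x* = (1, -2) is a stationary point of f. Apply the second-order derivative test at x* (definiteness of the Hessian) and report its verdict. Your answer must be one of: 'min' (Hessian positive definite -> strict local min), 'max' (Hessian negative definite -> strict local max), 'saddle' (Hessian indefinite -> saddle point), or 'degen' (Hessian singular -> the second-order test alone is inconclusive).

Compute the Hessian H = grad^2 f:
  H = [[9, 6], [6, 4]]
Verify stationarity: grad f(x*) = H x* + g = (0, 0).
Eigenvalues of H: 0, 13.
H has a zero eigenvalue (singular; positive semidefinite but not definite), so H is neither positive definite, negative definite, nor indefinite. The second-order test alone is inconclusive -> degen.
(Indeed, f is constant along the null direction of H through x*, so x* is not a strict local extremum.)

degen


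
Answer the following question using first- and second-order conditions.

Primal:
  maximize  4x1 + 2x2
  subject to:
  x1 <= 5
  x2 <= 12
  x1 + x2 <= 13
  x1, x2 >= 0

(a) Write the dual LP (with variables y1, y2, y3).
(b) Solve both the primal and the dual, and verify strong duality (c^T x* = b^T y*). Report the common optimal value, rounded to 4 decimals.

The standard primal-dual pair for 'max c^T x s.t. A x <= b, x >= 0' is:
  Dual:  min b^T y  s.t.  A^T y >= c,  y >= 0.

So the dual LP is:
  minimize  5y1 + 12y2 + 13y3
  subject to:
    y1 + y3 >= 4
    y2 + y3 >= 2
    y1, y2, y3 >= 0

Solving the primal: x* = (5, 8).
  primal value c^T x* = 36.
Solving the dual: y* = (2, 0, 2).
  dual value b^T y* = 36.
Strong duality: c^T x* = b^T y*. Confirmed.

36


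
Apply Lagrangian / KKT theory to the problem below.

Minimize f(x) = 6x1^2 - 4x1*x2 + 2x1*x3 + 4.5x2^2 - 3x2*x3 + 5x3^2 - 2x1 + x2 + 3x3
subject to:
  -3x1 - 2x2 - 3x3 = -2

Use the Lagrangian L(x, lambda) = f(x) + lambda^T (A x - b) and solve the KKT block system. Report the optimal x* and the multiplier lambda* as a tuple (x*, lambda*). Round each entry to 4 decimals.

Form the Lagrangian:
  L(x, lambda) = (1/2) x^T Q x + c^T x + lambda^T (A x - b)
Stationarity (grad_x L = 0): Q x + c + A^T lambda = 0.
Primal feasibility: A x = b.

This gives the KKT block system:
  [ Q   A^T ] [ x     ]   [-c ]
  [ A    0  ] [ lambda ] = [ b ]

Solving the linear system:
  x*      = (0.5013, 0.3022, -0.0361)
  lambda* = (0.9116)
  f(x*)   = 0.5072

x* = (0.5013, 0.3022, -0.0361), lambda* = (0.9116)


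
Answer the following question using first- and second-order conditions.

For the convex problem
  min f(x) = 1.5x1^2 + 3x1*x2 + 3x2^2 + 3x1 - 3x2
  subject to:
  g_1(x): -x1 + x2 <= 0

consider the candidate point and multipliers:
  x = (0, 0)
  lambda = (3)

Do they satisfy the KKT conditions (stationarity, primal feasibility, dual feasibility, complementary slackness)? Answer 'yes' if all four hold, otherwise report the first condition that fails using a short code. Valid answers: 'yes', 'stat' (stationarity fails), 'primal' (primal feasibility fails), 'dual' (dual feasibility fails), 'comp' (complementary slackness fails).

Gradient of f: grad f(x) = Q x + c = (3, -3)
Constraint values g_i(x) = a_i^T x - b_i:
  g_1((0, 0)) = 0
Stationarity residual: grad f(x) + sum_i lambda_i a_i = (0, 0)
  -> stationarity OK
Primal feasibility (all g_i <= 0): OK
Dual feasibility (all lambda_i >= 0): OK
Complementary slackness (lambda_i * g_i(x) = 0 for all i): OK

Verdict: yes, KKT holds.

yes


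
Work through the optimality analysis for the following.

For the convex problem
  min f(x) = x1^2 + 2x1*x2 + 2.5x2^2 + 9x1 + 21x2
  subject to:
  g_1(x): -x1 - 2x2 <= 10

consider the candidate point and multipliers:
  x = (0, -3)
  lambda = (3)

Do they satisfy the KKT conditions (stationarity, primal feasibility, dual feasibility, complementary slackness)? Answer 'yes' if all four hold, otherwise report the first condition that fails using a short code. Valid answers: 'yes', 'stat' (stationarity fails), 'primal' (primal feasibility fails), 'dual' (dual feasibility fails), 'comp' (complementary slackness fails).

Gradient of f: grad f(x) = Q x + c = (3, 6)
Constraint values g_i(x) = a_i^T x - b_i:
  g_1((0, -3)) = -4
Stationarity residual: grad f(x) + sum_i lambda_i a_i = (0, 0)
  -> stationarity OK
Primal feasibility (all g_i <= 0): OK
Dual feasibility (all lambda_i >= 0): OK
Complementary slackness (lambda_i * g_i(x) = 0 for all i): FAILS

Verdict: the first failing condition is complementary_slackness -> comp.

comp


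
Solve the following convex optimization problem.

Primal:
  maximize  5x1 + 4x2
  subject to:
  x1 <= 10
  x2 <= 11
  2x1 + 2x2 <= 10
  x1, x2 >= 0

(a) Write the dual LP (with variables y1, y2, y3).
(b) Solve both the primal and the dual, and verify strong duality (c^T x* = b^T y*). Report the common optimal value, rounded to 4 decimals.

The standard primal-dual pair for 'max c^T x s.t. A x <= b, x >= 0' is:
  Dual:  min b^T y  s.t.  A^T y >= c,  y >= 0.

So the dual LP is:
  minimize  10y1 + 11y2 + 10y3
  subject to:
    y1 + 2y3 >= 5
    y2 + 2y3 >= 4
    y1, y2, y3 >= 0

Solving the primal: x* = (5, 0).
  primal value c^T x* = 25.
Solving the dual: y* = (0, 0, 2.5).
  dual value b^T y* = 25.
Strong duality: c^T x* = b^T y*. Confirmed.

25


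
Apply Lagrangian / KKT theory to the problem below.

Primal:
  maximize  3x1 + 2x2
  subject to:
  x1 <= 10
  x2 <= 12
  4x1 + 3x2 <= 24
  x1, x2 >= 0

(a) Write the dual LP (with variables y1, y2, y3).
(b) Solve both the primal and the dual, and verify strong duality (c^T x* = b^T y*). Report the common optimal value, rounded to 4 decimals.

The standard primal-dual pair for 'max c^T x s.t. A x <= b, x >= 0' is:
  Dual:  min b^T y  s.t.  A^T y >= c,  y >= 0.

So the dual LP is:
  minimize  10y1 + 12y2 + 24y3
  subject to:
    y1 + 4y3 >= 3
    y2 + 3y3 >= 2
    y1, y2, y3 >= 0

Solving the primal: x* = (6, 0).
  primal value c^T x* = 18.
Solving the dual: y* = (0, 0, 0.75).
  dual value b^T y* = 18.
Strong duality: c^T x* = b^T y*. Confirmed.

18


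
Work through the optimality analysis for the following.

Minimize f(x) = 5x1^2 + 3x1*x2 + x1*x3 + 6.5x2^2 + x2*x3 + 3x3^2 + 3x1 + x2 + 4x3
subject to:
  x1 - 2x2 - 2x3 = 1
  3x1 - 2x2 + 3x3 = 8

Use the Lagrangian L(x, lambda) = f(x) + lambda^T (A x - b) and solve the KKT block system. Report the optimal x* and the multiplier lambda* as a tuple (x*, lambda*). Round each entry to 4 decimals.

Form the Lagrangian:
  L(x, lambda) = (1/2) x^T Q x + c^T x + lambda^T (A x - b)
Stationarity (grad_x L = 0): Q x + c + A^T lambda = 0.
Primal feasibility: A x = b.

This gives the KKT block system:
  [ Q   A^T ] [ x     ]   [-c ]
  [ A    0  ] [ lambda ] = [ b ]

Solving the linear system:
  x*      = (1.0079, -0.9929, 0.9968)
  lambda* = (-0.367, -3.5767)
  f(x*)   = 17.4992

x* = (1.0079, -0.9929, 0.9968), lambda* = (-0.367, -3.5767)
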